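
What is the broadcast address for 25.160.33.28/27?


Network: 25.160.33.0/27
Host bits = 5
Set all host bits to 1:
Broadcast: 25.160.33.31


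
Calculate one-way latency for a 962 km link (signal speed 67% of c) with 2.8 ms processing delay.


Speed = 0.67 * 3e5 km/s = 201000 km/s
Propagation delay = 962 / 201000 = 0.0048 s = 4.7861 ms
Processing delay = 2.8 ms
Total one-way latency = 7.5861 ms


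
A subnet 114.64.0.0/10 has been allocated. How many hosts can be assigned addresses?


Host bits = 32 - 10 = 22
Total addresses = 2^22 = 4194304
Usable = total - 2 (network and broadcast)
Usable hosts: 4194302


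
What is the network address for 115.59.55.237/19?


IP:   01110011.00111011.00110111.11101101
Mask: 11111111.11111111.11100000.00000000
AND operation:
Net:  01110011.00111011.00100000.00000000
Network: 115.59.32.0/19


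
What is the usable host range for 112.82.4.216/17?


Network: 112.82.0.0
Broadcast: 112.82.127.255
First usable = network + 1
Last usable = broadcast - 1
Range: 112.82.0.1 to 112.82.127.254


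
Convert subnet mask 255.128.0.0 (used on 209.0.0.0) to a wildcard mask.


Subnet mask: 255.128.0.0
Wildcard = 255.255.255.255 - subnet mask
255 - 255 = 0
255 - 128 = 127
255 - 0 = 255
255 - 0 = 255
Wildcard: 0.127.255.255


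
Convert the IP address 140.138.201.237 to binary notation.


140 = 10001100
138 = 10001010
201 = 11001001
237 = 11101101
Binary: 10001100.10001010.11001001.11101101


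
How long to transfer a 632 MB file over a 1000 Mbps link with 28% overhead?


Effective throughput = 1000 * (1 - 28/100) = 720 Mbps
File size in Mb = 632 * 8 = 5056 Mb
Time = 5056 / 720
Time = 7.0222 seconds


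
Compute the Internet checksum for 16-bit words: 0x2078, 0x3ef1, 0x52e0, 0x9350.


Sum all words (with carry folding):
+ 0x2078 = 0x2078
+ 0x3ef1 = 0x5f69
+ 0x52e0 = 0xb249
+ 0x9350 = 0x459a
One's complement: ~0x459a
Checksum = 0xba65


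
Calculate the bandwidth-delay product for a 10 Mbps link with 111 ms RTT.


BDP = bandwidth * RTT
= 10 Mbps * 111 ms
= 10 * 1e6 * 111 / 1000 bits
= 1110000 bits
= 138750 bytes
= 135.498 KB
BDP = 1110000 bits (138750 bytes)


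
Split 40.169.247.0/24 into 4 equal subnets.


New prefix = 24 + 2 = 26
Each subnet has 64 addresses
  40.169.247.0/26
  40.169.247.64/26
  40.169.247.128/26
  40.169.247.192/26
Subnets: 40.169.247.0/26, 40.169.247.64/26, 40.169.247.128/26, 40.169.247.192/26


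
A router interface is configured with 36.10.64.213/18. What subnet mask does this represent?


/18 means 18 network bits, 14 host bits
Binary: 11111111111111111100000000000000
Mask: 255.255.192.0


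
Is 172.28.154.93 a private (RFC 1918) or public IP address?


RFC 1918 private ranges:
  10.0.0.0/8 (10.0.0.0 - 10.255.255.255)
  172.16.0.0/12 (172.16.0.0 - 172.31.255.255)
  192.168.0.0/16 (192.168.0.0 - 192.168.255.255)
Private (in 172.16.0.0/12)


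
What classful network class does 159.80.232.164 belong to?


First octet: 159
Binary: 10011111
10xxxxxx -> Class B (128-191)
Class B, default mask 255.255.0.0 (/16)


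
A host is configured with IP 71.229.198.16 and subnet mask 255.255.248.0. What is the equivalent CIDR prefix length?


Binary: 11111111.11111111.11111000.00000000
Count leading 1s
Prefix: /21


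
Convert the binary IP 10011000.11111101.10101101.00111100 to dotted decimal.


10011000 = 152
11111101 = 253
10101101 = 173
00111100 = 60
IP: 152.253.173.60


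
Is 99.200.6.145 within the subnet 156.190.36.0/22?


Subnet network: 156.190.36.0
Test IP AND mask: 99.200.4.0
No, 99.200.6.145 is not in 156.190.36.0/22


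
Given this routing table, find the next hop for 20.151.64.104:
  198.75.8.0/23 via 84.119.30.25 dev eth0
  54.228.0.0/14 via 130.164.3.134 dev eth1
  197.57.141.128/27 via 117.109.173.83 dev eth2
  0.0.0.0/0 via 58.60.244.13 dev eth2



Longest prefix match for 20.151.64.104:
  /23 198.75.8.0: no
  /14 54.228.0.0: no
  /27 197.57.141.128: no
  /0 0.0.0.0: MATCH
Selected: next-hop 58.60.244.13 via eth2 (matched /0)


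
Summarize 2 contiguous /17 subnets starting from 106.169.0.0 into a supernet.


Original prefix: /17
Number of subnets: 2 = 2^1
New prefix = 17 - 1 = 16
Supernet: 106.169.0.0/16


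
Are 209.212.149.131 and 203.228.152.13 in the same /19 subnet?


Mask: 255.255.224.0
209.212.149.131 AND mask = 209.212.128.0
203.228.152.13 AND mask = 203.228.128.0
No, different subnets (209.212.128.0 vs 203.228.128.0)


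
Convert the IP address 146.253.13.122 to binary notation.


146 = 10010010
253 = 11111101
13 = 00001101
122 = 01111010
Binary: 10010010.11111101.00001101.01111010


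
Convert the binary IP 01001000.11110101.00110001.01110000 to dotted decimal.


01001000 = 72
11110101 = 245
00110001 = 49
01110000 = 112
IP: 72.245.49.112


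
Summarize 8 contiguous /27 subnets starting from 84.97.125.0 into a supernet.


Original prefix: /27
Number of subnets: 8 = 2^3
New prefix = 27 - 3 = 24
Supernet: 84.97.125.0/24


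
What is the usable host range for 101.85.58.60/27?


Network: 101.85.58.32
Broadcast: 101.85.58.63
First usable = network + 1
Last usable = broadcast - 1
Range: 101.85.58.33 to 101.85.58.62


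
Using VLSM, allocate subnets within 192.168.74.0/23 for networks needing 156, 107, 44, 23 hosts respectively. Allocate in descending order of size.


156 hosts -> /24 (254 usable): 192.168.74.0/24
107 hosts -> /25 (126 usable): 192.168.75.0/25
44 hosts -> /26 (62 usable): 192.168.75.128/26
23 hosts -> /27 (30 usable): 192.168.75.192/27
Allocation: 192.168.74.0/24 (156 hosts, 254 usable); 192.168.75.0/25 (107 hosts, 126 usable); 192.168.75.128/26 (44 hosts, 62 usable); 192.168.75.192/27 (23 hosts, 30 usable)


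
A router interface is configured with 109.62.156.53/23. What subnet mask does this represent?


/23 means 23 network bits, 9 host bits
Binary: 11111111111111111111111000000000
Mask: 255.255.254.0


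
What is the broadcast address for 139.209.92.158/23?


Network: 139.209.92.0/23
Host bits = 9
Set all host bits to 1:
Broadcast: 139.209.93.255


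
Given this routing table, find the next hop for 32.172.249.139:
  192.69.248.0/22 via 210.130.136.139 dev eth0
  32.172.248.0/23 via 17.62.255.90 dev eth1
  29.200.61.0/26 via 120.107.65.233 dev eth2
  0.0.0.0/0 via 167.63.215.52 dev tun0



Longest prefix match for 32.172.249.139:
  /22 192.69.248.0: no
  /23 32.172.248.0: MATCH
  /26 29.200.61.0: no
  /0 0.0.0.0: MATCH
Selected: next-hop 17.62.255.90 via eth1 (matched /23)


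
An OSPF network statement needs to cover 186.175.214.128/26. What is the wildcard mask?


Subnet mask: 255.255.255.192
Wildcard = 255.255.255.255 - subnet mask
255 - 255 = 0
255 - 255 = 0
255 - 255 = 0
255 - 192 = 63
Wildcard: 0.0.0.63


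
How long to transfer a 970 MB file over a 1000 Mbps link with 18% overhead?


Effective throughput = 1000 * (1 - 18/100) = 820.0 Mbps
File size in Mb = 970 * 8 = 7760 Mb
Time = 7760 / 820.0
Time = 9.4634 seconds


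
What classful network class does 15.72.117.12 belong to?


First octet: 15
Binary: 00001111
0xxxxxxx -> Class A (1-126)
Class A, default mask 255.0.0.0 (/8)


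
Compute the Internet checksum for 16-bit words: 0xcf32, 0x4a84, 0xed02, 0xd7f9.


Sum all words (with carry folding):
+ 0xcf32 = 0xcf32
+ 0x4a84 = 0x19b7
+ 0xed02 = 0x06ba
+ 0xd7f9 = 0xdeb3
One's complement: ~0xdeb3
Checksum = 0x214c


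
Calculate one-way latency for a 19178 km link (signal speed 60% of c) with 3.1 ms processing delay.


Speed = 0.6 * 3e5 km/s = 180000 km/s
Propagation delay = 19178 / 180000 = 0.1065 s = 106.5444 ms
Processing delay = 3.1 ms
Total one-way latency = 109.6444 ms


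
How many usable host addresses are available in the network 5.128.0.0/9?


Host bits = 32 - 9 = 23
Total addresses = 2^23 = 8388608
Usable = total - 2 (network and broadcast)
Usable hosts: 8388606


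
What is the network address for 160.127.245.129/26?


IP:   10100000.01111111.11110101.10000001
Mask: 11111111.11111111.11111111.11000000
AND operation:
Net:  10100000.01111111.11110101.10000000
Network: 160.127.245.128/26


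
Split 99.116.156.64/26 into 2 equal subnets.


New prefix = 26 + 1 = 27
Each subnet has 32 addresses
  99.116.156.64/27
  99.116.156.96/27
Subnets: 99.116.156.64/27, 99.116.156.96/27


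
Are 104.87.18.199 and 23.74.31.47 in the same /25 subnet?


Mask: 255.255.255.128
104.87.18.199 AND mask = 104.87.18.128
23.74.31.47 AND mask = 23.74.31.0
No, different subnets (104.87.18.128 vs 23.74.31.0)


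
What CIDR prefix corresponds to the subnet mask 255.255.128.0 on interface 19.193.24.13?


Binary: 11111111.11111111.10000000.00000000
Count leading 1s
Prefix: /17


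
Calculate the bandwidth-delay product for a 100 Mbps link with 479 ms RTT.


BDP = bandwidth * RTT
= 100 Mbps * 479 ms
= 100 * 1e6 * 479 / 1000 bits
= 47900000 bits
= 5987500 bytes
= 5847.168 KB
BDP = 47900000 bits (5987500 bytes)


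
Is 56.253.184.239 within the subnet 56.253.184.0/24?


Subnet network: 56.253.184.0
Test IP AND mask: 56.253.184.0
Yes, 56.253.184.239 is in 56.253.184.0/24


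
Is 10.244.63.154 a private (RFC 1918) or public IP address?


RFC 1918 private ranges:
  10.0.0.0/8 (10.0.0.0 - 10.255.255.255)
  172.16.0.0/12 (172.16.0.0 - 172.31.255.255)
  192.168.0.0/16 (192.168.0.0 - 192.168.255.255)
Private (in 10.0.0.0/8)


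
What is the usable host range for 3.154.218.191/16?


Network: 3.154.0.0
Broadcast: 3.154.255.255
First usable = network + 1
Last usable = broadcast - 1
Range: 3.154.0.1 to 3.154.255.254


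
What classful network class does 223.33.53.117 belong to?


First octet: 223
Binary: 11011111
110xxxxx -> Class C (192-223)
Class C, default mask 255.255.255.0 (/24)


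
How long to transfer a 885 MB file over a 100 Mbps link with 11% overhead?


Effective throughput = 100 * (1 - 11/100) = 89 Mbps
File size in Mb = 885 * 8 = 7080 Mb
Time = 7080 / 89
Time = 79.5506 seconds


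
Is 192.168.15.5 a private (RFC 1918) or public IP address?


RFC 1918 private ranges:
  10.0.0.0/8 (10.0.0.0 - 10.255.255.255)
  172.16.0.0/12 (172.16.0.0 - 172.31.255.255)
  192.168.0.0/16 (192.168.0.0 - 192.168.255.255)
Private (in 192.168.0.0/16)


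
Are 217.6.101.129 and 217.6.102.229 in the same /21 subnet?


Mask: 255.255.248.0
217.6.101.129 AND mask = 217.6.96.0
217.6.102.229 AND mask = 217.6.96.0
Yes, same subnet (217.6.96.0)


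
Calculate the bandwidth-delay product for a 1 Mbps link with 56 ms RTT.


BDP = bandwidth * RTT
= 1 Mbps * 56 ms
= 1 * 1e6 * 56 / 1000 bits
= 56000 bits
= 7000 bytes
= 6.8359 KB
BDP = 56000 bits (7000 bytes)


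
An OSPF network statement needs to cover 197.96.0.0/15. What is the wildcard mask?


Subnet mask: 255.254.0.0
Wildcard = 255.255.255.255 - subnet mask
255 - 255 = 0
255 - 254 = 1
255 - 0 = 255
255 - 0 = 255
Wildcard: 0.1.255.255


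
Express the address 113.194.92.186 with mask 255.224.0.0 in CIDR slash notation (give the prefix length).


Binary: 11111111.11100000.00000000.00000000
Count leading 1s
Prefix: /11


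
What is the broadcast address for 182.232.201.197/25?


Network: 182.232.201.128/25
Host bits = 7
Set all host bits to 1:
Broadcast: 182.232.201.255


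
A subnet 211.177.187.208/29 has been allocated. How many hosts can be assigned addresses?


Host bits = 32 - 29 = 3
Total addresses = 2^3 = 8
Usable = total - 2 (network and broadcast)
Usable hosts: 6


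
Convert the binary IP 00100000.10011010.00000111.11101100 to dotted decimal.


00100000 = 32
10011010 = 154
00000111 = 7
11101100 = 236
IP: 32.154.7.236


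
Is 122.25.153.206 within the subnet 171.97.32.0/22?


Subnet network: 171.97.32.0
Test IP AND mask: 122.25.152.0
No, 122.25.153.206 is not in 171.97.32.0/22


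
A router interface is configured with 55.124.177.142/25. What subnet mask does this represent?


/25 means 25 network bits, 7 host bits
Binary: 11111111111111111111111110000000
Mask: 255.255.255.128


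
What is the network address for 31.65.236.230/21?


IP:   00011111.01000001.11101100.11100110
Mask: 11111111.11111111.11111000.00000000
AND operation:
Net:  00011111.01000001.11101000.00000000
Network: 31.65.232.0/21


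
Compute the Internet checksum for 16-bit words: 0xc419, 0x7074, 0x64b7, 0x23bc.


Sum all words (with carry folding):
+ 0xc419 = 0xc419
+ 0x7074 = 0x348e
+ 0x64b7 = 0x9945
+ 0x23bc = 0xbd01
One's complement: ~0xbd01
Checksum = 0x42fe


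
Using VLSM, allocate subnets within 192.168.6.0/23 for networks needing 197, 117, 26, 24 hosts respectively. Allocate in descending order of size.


197 hosts -> /24 (254 usable): 192.168.6.0/24
117 hosts -> /25 (126 usable): 192.168.7.0/25
26 hosts -> /27 (30 usable): 192.168.7.128/27
24 hosts -> /27 (30 usable): 192.168.7.160/27
Allocation: 192.168.6.0/24 (197 hosts, 254 usable); 192.168.7.0/25 (117 hosts, 126 usable); 192.168.7.128/27 (26 hosts, 30 usable); 192.168.7.160/27 (24 hosts, 30 usable)


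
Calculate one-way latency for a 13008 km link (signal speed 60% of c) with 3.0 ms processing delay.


Speed = 0.6 * 3e5 km/s = 180000 km/s
Propagation delay = 13008 / 180000 = 0.0723 s = 72.2667 ms
Processing delay = 3.0 ms
Total one-way latency = 75.2667 ms


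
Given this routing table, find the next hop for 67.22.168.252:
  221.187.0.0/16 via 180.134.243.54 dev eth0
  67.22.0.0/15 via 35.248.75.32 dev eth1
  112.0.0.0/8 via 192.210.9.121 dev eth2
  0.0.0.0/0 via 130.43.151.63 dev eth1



Longest prefix match for 67.22.168.252:
  /16 221.187.0.0: no
  /15 67.22.0.0: MATCH
  /8 112.0.0.0: no
  /0 0.0.0.0: MATCH
Selected: next-hop 35.248.75.32 via eth1 (matched /15)


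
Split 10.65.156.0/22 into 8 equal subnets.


New prefix = 22 + 3 = 25
Each subnet has 128 addresses
  10.65.156.0/25
  10.65.156.128/25
  10.65.157.0/25
  10.65.157.128/25
  10.65.158.0/25
  10.65.158.128/25
  10.65.159.0/25
  10.65.159.128/25
Subnets: 10.65.156.0/25, 10.65.156.128/25, 10.65.157.0/25, 10.65.157.128/25, 10.65.158.0/25, 10.65.158.128/25, 10.65.159.0/25, 10.65.159.128/25


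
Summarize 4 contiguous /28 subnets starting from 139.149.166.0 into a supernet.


Original prefix: /28
Number of subnets: 4 = 2^2
New prefix = 28 - 2 = 26
Supernet: 139.149.166.0/26


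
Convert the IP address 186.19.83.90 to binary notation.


186 = 10111010
19 = 00010011
83 = 01010011
90 = 01011010
Binary: 10111010.00010011.01010011.01011010


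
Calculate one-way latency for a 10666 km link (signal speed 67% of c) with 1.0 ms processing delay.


Speed = 0.67 * 3e5 km/s = 201000 km/s
Propagation delay = 10666 / 201000 = 0.0531 s = 53.0647 ms
Processing delay = 1.0 ms
Total one-way latency = 54.0647 ms


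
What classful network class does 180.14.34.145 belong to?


First octet: 180
Binary: 10110100
10xxxxxx -> Class B (128-191)
Class B, default mask 255.255.0.0 (/16)


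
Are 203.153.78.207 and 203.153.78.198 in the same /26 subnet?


Mask: 255.255.255.192
203.153.78.207 AND mask = 203.153.78.192
203.153.78.198 AND mask = 203.153.78.192
Yes, same subnet (203.153.78.192)


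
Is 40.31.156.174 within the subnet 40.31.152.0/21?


Subnet network: 40.31.152.0
Test IP AND mask: 40.31.152.0
Yes, 40.31.156.174 is in 40.31.152.0/21


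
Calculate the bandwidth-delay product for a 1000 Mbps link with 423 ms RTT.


BDP = bandwidth * RTT
= 1000 Mbps * 423 ms
= 1000 * 1e6 * 423 / 1000 bits
= 423000000 bits
= 52875000 bytes
= 51635.7422 KB
BDP = 423000000 bits (52875000 bytes)


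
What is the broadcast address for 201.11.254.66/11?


Network: 201.0.0.0/11
Host bits = 21
Set all host bits to 1:
Broadcast: 201.31.255.255


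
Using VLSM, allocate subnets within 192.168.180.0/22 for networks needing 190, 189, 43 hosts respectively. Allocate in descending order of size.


190 hosts -> /24 (254 usable): 192.168.180.0/24
189 hosts -> /24 (254 usable): 192.168.181.0/24
43 hosts -> /26 (62 usable): 192.168.182.0/26
Allocation: 192.168.180.0/24 (190 hosts, 254 usable); 192.168.181.0/24 (189 hosts, 254 usable); 192.168.182.0/26 (43 hosts, 62 usable)


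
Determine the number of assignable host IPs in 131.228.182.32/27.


Host bits = 32 - 27 = 5
Total addresses = 2^5 = 32
Usable = total - 2 (network and broadcast)
Usable hosts: 30


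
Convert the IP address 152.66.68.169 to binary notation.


152 = 10011000
66 = 01000010
68 = 01000100
169 = 10101001
Binary: 10011000.01000010.01000100.10101001


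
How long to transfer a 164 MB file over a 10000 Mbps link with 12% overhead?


Effective throughput = 10000 * (1 - 12/100) = 8800 Mbps
File size in Mb = 164 * 8 = 1312 Mb
Time = 1312 / 8800
Time = 0.1491 seconds


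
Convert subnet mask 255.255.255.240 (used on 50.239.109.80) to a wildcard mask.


Subnet mask: 255.255.255.240
Wildcard = 255.255.255.255 - subnet mask
255 - 255 = 0
255 - 255 = 0
255 - 255 = 0
255 - 240 = 15
Wildcard: 0.0.0.15


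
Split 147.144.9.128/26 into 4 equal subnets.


New prefix = 26 + 2 = 28
Each subnet has 16 addresses
  147.144.9.128/28
  147.144.9.144/28
  147.144.9.160/28
  147.144.9.176/28
Subnets: 147.144.9.128/28, 147.144.9.144/28, 147.144.9.160/28, 147.144.9.176/28


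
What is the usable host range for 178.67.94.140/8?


Network: 178.0.0.0
Broadcast: 178.255.255.255
First usable = network + 1
Last usable = broadcast - 1
Range: 178.0.0.1 to 178.255.255.254


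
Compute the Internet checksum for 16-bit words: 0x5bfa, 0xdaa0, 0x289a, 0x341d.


Sum all words (with carry folding):
+ 0x5bfa = 0x5bfa
+ 0xdaa0 = 0x369b
+ 0x289a = 0x5f35
+ 0x341d = 0x9352
One's complement: ~0x9352
Checksum = 0x6cad


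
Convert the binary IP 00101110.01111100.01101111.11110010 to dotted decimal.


00101110 = 46
01111100 = 124
01101111 = 111
11110010 = 242
IP: 46.124.111.242


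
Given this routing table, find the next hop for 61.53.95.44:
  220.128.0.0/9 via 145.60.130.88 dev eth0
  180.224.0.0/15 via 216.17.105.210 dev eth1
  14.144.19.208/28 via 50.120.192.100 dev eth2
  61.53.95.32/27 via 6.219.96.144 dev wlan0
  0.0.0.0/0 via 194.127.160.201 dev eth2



Longest prefix match for 61.53.95.44:
  /9 220.128.0.0: no
  /15 180.224.0.0: no
  /28 14.144.19.208: no
  /27 61.53.95.32: MATCH
  /0 0.0.0.0: MATCH
Selected: next-hop 6.219.96.144 via wlan0 (matched /27)


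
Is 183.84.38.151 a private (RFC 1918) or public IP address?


RFC 1918 private ranges:
  10.0.0.0/8 (10.0.0.0 - 10.255.255.255)
  172.16.0.0/12 (172.16.0.0 - 172.31.255.255)
  192.168.0.0/16 (192.168.0.0 - 192.168.255.255)
Public (not in any RFC 1918 range)


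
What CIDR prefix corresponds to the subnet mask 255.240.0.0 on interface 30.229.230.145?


Binary: 11111111.11110000.00000000.00000000
Count leading 1s
Prefix: /12


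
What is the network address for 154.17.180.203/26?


IP:   10011010.00010001.10110100.11001011
Mask: 11111111.11111111.11111111.11000000
AND operation:
Net:  10011010.00010001.10110100.11000000
Network: 154.17.180.192/26


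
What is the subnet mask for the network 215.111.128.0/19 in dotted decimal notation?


/19 means 19 network bits, 13 host bits
Binary: 11111111111111111110000000000000
Mask: 255.255.224.0


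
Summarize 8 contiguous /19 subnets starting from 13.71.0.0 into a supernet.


Original prefix: /19
Number of subnets: 8 = 2^3
New prefix = 19 - 3 = 16
Supernet: 13.71.0.0/16


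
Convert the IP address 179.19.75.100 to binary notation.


179 = 10110011
19 = 00010011
75 = 01001011
100 = 01100100
Binary: 10110011.00010011.01001011.01100100


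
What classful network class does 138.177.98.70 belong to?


First octet: 138
Binary: 10001010
10xxxxxx -> Class B (128-191)
Class B, default mask 255.255.0.0 (/16)


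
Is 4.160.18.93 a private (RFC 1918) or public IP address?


RFC 1918 private ranges:
  10.0.0.0/8 (10.0.0.0 - 10.255.255.255)
  172.16.0.0/12 (172.16.0.0 - 172.31.255.255)
  192.168.0.0/16 (192.168.0.0 - 192.168.255.255)
Public (not in any RFC 1918 range)


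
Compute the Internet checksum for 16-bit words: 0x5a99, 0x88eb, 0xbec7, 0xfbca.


Sum all words (with carry folding):
+ 0x5a99 = 0x5a99
+ 0x88eb = 0xe384
+ 0xbec7 = 0xa24c
+ 0xfbca = 0x9e17
One's complement: ~0x9e17
Checksum = 0x61e8


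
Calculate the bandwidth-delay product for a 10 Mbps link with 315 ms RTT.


BDP = bandwidth * RTT
= 10 Mbps * 315 ms
= 10 * 1e6 * 315 / 1000 bits
= 3150000 bits
= 393750 bytes
= 384.5215 KB
BDP = 3150000 bits (393750 bytes)


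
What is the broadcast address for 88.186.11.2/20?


Network: 88.186.0.0/20
Host bits = 12
Set all host bits to 1:
Broadcast: 88.186.15.255


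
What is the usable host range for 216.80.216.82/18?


Network: 216.80.192.0
Broadcast: 216.80.255.255
First usable = network + 1
Last usable = broadcast - 1
Range: 216.80.192.1 to 216.80.255.254


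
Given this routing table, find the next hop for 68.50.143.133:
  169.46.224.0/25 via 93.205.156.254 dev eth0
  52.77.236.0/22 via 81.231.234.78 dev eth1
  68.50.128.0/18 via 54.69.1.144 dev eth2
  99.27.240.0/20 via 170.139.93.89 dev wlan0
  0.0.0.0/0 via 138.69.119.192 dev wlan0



Longest prefix match for 68.50.143.133:
  /25 169.46.224.0: no
  /22 52.77.236.0: no
  /18 68.50.128.0: MATCH
  /20 99.27.240.0: no
  /0 0.0.0.0: MATCH
Selected: next-hop 54.69.1.144 via eth2 (matched /18)


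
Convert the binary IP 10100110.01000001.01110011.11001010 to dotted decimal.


10100110 = 166
01000001 = 65
01110011 = 115
11001010 = 202
IP: 166.65.115.202


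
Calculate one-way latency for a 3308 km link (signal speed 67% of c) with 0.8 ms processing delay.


Speed = 0.67 * 3e5 km/s = 201000 km/s
Propagation delay = 3308 / 201000 = 0.0165 s = 16.4577 ms
Processing delay = 0.8 ms
Total one-way latency = 17.2577 ms


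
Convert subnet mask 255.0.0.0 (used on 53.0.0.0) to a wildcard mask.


Subnet mask: 255.0.0.0
Wildcard = 255.255.255.255 - subnet mask
255 - 255 = 0
255 - 0 = 255
255 - 0 = 255
255 - 0 = 255
Wildcard: 0.255.255.255


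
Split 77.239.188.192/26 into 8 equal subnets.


New prefix = 26 + 3 = 29
Each subnet has 8 addresses
  77.239.188.192/29
  77.239.188.200/29
  77.239.188.208/29
  77.239.188.216/29
  77.239.188.224/29
  77.239.188.232/29
  77.239.188.240/29
  77.239.188.248/29
Subnets: 77.239.188.192/29, 77.239.188.200/29, 77.239.188.208/29, 77.239.188.216/29, 77.239.188.224/29, 77.239.188.232/29, 77.239.188.240/29, 77.239.188.248/29


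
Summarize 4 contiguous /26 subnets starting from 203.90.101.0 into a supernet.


Original prefix: /26
Number of subnets: 4 = 2^2
New prefix = 26 - 2 = 24
Supernet: 203.90.101.0/24


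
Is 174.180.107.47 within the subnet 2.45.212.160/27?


Subnet network: 2.45.212.160
Test IP AND mask: 174.180.107.32
No, 174.180.107.47 is not in 2.45.212.160/27


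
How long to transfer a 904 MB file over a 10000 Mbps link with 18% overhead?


Effective throughput = 10000 * (1 - 18/100) = 8200 Mbps
File size in Mb = 904 * 8 = 7232 Mb
Time = 7232 / 8200
Time = 0.882 seconds


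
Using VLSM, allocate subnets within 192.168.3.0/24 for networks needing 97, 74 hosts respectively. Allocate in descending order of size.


97 hosts -> /25 (126 usable): 192.168.3.0/25
74 hosts -> /25 (126 usable): 192.168.3.128/25
Allocation: 192.168.3.0/25 (97 hosts, 126 usable); 192.168.3.128/25 (74 hosts, 126 usable)


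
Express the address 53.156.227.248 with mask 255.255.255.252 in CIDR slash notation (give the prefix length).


Binary: 11111111.11111111.11111111.11111100
Count leading 1s
Prefix: /30


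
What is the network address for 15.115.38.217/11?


IP:   00001111.01110011.00100110.11011001
Mask: 11111111.11100000.00000000.00000000
AND operation:
Net:  00001111.01100000.00000000.00000000
Network: 15.96.0.0/11


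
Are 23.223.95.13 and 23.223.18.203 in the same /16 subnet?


Mask: 255.255.0.0
23.223.95.13 AND mask = 23.223.0.0
23.223.18.203 AND mask = 23.223.0.0
Yes, same subnet (23.223.0.0)


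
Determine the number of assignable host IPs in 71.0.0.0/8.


Host bits = 32 - 8 = 24
Total addresses = 2^24 = 16777216
Usable = total - 2 (network and broadcast)
Usable hosts: 16777214


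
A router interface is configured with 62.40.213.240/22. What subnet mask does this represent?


/22 means 22 network bits, 10 host bits
Binary: 11111111111111111111110000000000
Mask: 255.255.252.0


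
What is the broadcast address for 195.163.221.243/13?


Network: 195.160.0.0/13
Host bits = 19
Set all host bits to 1:
Broadcast: 195.167.255.255


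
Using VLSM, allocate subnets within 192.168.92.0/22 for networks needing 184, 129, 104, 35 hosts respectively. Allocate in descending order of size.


184 hosts -> /24 (254 usable): 192.168.92.0/24
129 hosts -> /24 (254 usable): 192.168.93.0/24
104 hosts -> /25 (126 usable): 192.168.94.0/25
35 hosts -> /26 (62 usable): 192.168.94.128/26
Allocation: 192.168.92.0/24 (184 hosts, 254 usable); 192.168.93.0/24 (129 hosts, 254 usable); 192.168.94.0/25 (104 hosts, 126 usable); 192.168.94.128/26 (35 hosts, 62 usable)


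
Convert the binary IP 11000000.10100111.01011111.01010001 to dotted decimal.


11000000 = 192
10100111 = 167
01011111 = 95
01010001 = 81
IP: 192.167.95.81


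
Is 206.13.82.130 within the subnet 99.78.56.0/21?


Subnet network: 99.78.56.0
Test IP AND mask: 206.13.80.0
No, 206.13.82.130 is not in 99.78.56.0/21


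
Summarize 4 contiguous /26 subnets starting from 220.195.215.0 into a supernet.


Original prefix: /26
Number of subnets: 4 = 2^2
New prefix = 26 - 2 = 24
Supernet: 220.195.215.0/24


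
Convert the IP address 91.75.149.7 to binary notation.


91 = 01011011
75 = 01001011
149 = 10010101
7 = 00000111
Binary: 01011011.01001011.10010101.00000111


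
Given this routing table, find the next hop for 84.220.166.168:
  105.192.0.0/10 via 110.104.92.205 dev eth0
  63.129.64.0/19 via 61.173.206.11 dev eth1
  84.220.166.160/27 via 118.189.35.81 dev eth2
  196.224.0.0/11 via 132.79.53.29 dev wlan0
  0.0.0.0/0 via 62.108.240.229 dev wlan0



Longest prefix match for 84.220.166.168:
  /10 105.192.0.0: no
  /19 63.129.64.0: no
  /27 84.220.166.160: MATCH
  /11 196.224.0.0: no
  /0 0.0.0.0: MATCH
Selected: next-hop 118.189.35.81 via eth2 (matched /27)


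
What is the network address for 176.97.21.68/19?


IP:   10110000.01100001.00010101.01000100
Mask: 11111111.11111111.11100000.00000000
AND operation:
Net:  10110000.01100001.00000000.00000000
Network: 176.97.0.0/19


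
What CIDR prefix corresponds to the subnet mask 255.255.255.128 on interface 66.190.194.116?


Binary: 11111111.11111111.11111111.10000000
Count leading 1s
Prefix: /25


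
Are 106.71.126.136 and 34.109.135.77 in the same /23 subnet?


Mask: 255.255.254.0
106.71.126.136 AND mask = 106.71.126.0
34.109.135.77 AND mask = 34.109.134.0
No, different subnets (106.71.126.0 vs 34.109.134.0)


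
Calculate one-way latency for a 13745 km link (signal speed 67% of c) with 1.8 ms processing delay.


Speed = 0.67 * 3e5 km/s = 201000 km/s
Propagation delay = 13745 / 201000 = 0.0684 s = 68.3831 ms
Processing delay = 1.8 ms
Total one-way latency = 70.1831 ms


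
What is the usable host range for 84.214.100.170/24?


Network: 84.214.100.0
Broadcast: 84.214.100.255
First usable = network + 1
Last usable = broadcast - 1
Range: 84.214.100.1 to 84.214.100.254


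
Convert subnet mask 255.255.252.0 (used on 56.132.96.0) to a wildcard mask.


Subnet mask: 255.255.252.0
Wildcard = 255.255.255.255 - subnet mask
255 - 255 = 0
255 - 255 = 0
255 - 252 = 3
255 - 0 = 255
Wildcard: 0.0.3.255


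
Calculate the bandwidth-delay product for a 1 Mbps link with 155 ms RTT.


BDP = bandwidth * RTT
= 1 Mbps * 155 ms
= 1 * 1e6 * 155 / 1000 bits
= 155000 bits
= 19375 bytes
= 18.9209 KB
BDP = 155000 bits (19375 bytes)


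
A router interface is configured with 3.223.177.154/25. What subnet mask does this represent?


/25 means 25 network bits, 7 host bits
Binary: 11111111111111111111111110000000
Mask: 255.255.255.128


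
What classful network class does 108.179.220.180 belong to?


First octet: 108
Binary: 01101100
0xxxxxxx -> Class A (1-126)
Class A, default mask 255.0.0.0 (/8)


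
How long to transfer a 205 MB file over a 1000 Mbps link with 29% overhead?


Effective throughput = 1000 * (1 - 29/100) = 710 Mbps
File size in Mb = 205 * 8 = 1640 Mb
Time = 1640 / 710
Time = 2.3099 seconds


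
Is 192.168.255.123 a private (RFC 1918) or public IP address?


RFC 1918 private ranges:
  10.0.0.0/8 (10.0.0.0 - 10.255.255.255)
  172.16.0.0/12 (172.16.0.0 - 172.31.255.255)
  192.168.0.0/16 (192.168.0.0 - 192.168.255.255)
Private (in 192.168.0.0/16)


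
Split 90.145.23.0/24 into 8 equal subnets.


New prefix = 24 + 3 = 27
Each subnet has 32 addresses
  90.145.23.0/27
  90.145.23.32/27
  90.145.23.64/27
  90.145.23.96/27
  90.145.23.128/27
  90.145.23.160/27
  90.145.23.192/27
  90.145.23.224/27
Subnets: 90.145.23.0/27, 90.145.23.32/27, 90.145.23.64/27, 90.145.23.96/27, 90.145.23.128/27, 90.145.23.160/27, 90.145.23.192/27, 90.145.23.224/27


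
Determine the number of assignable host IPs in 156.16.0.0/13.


Host bits = 32 - 13 = 19
Total addresses = 2^19 = 524288
Usable = total - 2 (network and broadcast)
Usable hosts: 524286


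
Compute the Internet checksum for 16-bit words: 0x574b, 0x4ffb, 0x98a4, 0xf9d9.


Sum all words (with carry folding):
+ 0x574b = 0x574b
+ 0x4ffb = 0xa746
+ 0x98a4 = 0x3feb
+ 0xf9d9 = 0x39c5
One's complement: ~0x39c5
Checksum = 0xc63a


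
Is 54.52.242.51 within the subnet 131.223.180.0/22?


Subnet network: 131.223.180.0
Test IP AND mask: 54.52.240.0
No, 54.52.242.51 is not in 131.223.180.0/22


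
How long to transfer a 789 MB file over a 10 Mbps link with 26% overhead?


Effective throughput = 10 * (1 - 26/100) = 7.4 Mbps
File size in Mb = 789 * 8 = 6312 Mb
Time = 6312 / 7.4
Time = 852.973 seconds


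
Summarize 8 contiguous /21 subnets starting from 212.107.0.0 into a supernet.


Original prefix: /21
Number of subnets: 8 = 2^3
New prefix = 21 - 3 = 18
Supernet: 212.107.0.0/18


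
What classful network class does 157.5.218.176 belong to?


First octet: 157
Binary: 10011101
10xxxxxx -> Class B (128-191)
Class B, default mask 255.255.0.0 (/16)


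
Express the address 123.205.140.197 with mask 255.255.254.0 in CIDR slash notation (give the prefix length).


Binary: 11111111.11111111.11111110.00000000
Count leading 1s
Prefix: /23


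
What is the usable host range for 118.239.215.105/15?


Network: 118.238.0.0
Broadcast: 118.239.255.255
First usable = network + 1
Last usable = broadcast - 1
Range: 118.238.0.1 to 118.239.255.254


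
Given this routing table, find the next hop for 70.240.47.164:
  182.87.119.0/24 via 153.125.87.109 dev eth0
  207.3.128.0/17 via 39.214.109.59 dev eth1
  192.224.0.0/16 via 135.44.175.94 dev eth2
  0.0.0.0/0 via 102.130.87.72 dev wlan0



Longest prefix match for 70.240.47.164:
  /24 182.87.119.0: no
  /17 207.3.128.0: no
  /16 192.224.0.0: no
  /0 0.0.0.0: MATCH
Selected: next-hop 102.130.87.72 via wlan0 (matched /0)


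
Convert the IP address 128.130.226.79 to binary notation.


128 = 10000000
130 = 10000010
226 = 11100010
79 = 01001111
Binary: 10000000.10000010.11100010.01001111


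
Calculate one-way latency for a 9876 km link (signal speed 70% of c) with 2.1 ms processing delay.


Speed = 0.7 * 3e5 km/s = 210000 km/s
Propagation delay = 9876 / 210000 = 0.047 s = 47.0286 ms
Processing delay = 2.1 ms
Total one-way latency = 49.1286 ms


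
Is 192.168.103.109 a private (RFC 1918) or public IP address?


RFC 1918 private ranges:
  10.0.0.0/8 (10.0.0.0 - 10.255.255.255)
  172.16.0.0/12 (172.16.0.0 - 172.31.255.255)
  192.168.0.0/16 (192.168.0.0 - 192.168.255.255)
Private (in 192.168.0.0/16)


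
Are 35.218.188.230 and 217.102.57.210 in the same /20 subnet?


Mask: 255.255.240.0
35.218.188.230 AND mask = 35.218.176.0
217.102.57.210 AND mask = 217.102.48.0
No, different subnets (35.218.176.0 vs 217.102.48.0)


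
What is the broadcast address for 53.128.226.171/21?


Network: 53.128.224.0/21
Host bits = 11
Set all host bits to 1:
Broadcast: 53.128.231.255


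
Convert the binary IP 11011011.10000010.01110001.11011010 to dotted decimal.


11011011 = 219
10000010 = 130
01110001 = 113
11011010 = 218
IP: 219.130.113.218


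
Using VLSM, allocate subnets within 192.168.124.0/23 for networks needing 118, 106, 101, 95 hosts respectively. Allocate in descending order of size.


118 hosts -> /25 (126 usable): 192.168.124.0/25
106 hosts -> /25 (126 usable): 192.168.124.128/25
101 hosts -> /25 (126 usable): 192.168.125.0/25
95 hosts -> /25 (126 usable): 192.168.125.128/25
Allocation: 192.168.124.0/25 (118 hosts, 126 usable); 192.168.124.128/25 (106 hosts, 126 usable); 192.168.125.0/25 (101 hosts, 126 usable); 192.168.125.128/25 (95 hosts, 126 usable)


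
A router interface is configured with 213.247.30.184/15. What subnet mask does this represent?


/15 means 15 network bits, 17 host bits
Binary: 11111111111111100000000000000000
Mask: 255.254.0.0


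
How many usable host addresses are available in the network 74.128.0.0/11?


Host bits = 32 - 11 = 21
Total addresses = 2^21 = 2097152
Usable = total - 2 (network and broadcast)
Usable hosts: 2097150


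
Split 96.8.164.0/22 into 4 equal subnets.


New prefix = 22 + 2 = 24
Each subnet has 256 addresses
  96.8.164.0/24
  96.8.165.0/24
  96.8.166.0/24
  96.8.167.0/24
Subnets: 96.8.164.0/24, 96.8.165.0/24, 96.8.166.0/24, 96.8.167.0/24


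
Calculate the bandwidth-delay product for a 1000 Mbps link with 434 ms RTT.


BDP = bandwidth * RTT
= 1000 Mbps * 434 ms
= 1000 * 1e6 * 434 / 1000 bits
= 434000000 bits
= 54250000 bytes
= 52978.5156 KB
BDP = 434000000 bits (54250000 bytes)


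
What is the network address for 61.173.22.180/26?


IP:   00111101.10101101.00010110.10110100
Mask: 11111111.11111111.11111111.11000000
AND operation:
Net:  00111101.10101101.00010110.10000000
Network: 61.173.22.128/26


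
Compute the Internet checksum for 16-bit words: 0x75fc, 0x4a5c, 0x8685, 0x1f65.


Sum all words (with carry folding):
+ 0x75fc = 0x75fc
+ 0x4a5c = 0xc058
+ 0x8685 = 0x46de
+ 0x1f65 = 0x6643
One's complement: ~0x6643
Checksum = 0x99bc


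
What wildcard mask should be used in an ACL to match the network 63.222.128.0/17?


Subnet mask: 255.255.128.0
Wildcard = 255.255.255.255 - subnet mask
255 - 255 = 0
255 - 255 = 0
255 - 128 = 127
255 - 0 = 255
Wildcard: 0.0.127.255


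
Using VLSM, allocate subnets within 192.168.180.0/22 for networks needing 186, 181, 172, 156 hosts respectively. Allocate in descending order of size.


186 hosts -> /24 (254 usable): 192.168.180.0/24
181 hosts -> /24 (254 usable): 192.168.181.0/24
172 hosts -> /24 (254 usable): 192.168.182.0/24
156 hosts -> /24 (254 usable): 192.168.183.0/24
Allocation: 192.168.180.0/24 (186 hosts, 254 usable); 192.168.181.0/24 (181 hosts, 254 usable); 192.168.182.0/24 (172 hosts, 254 usable); 192.168.183.0/24 (156 hosts, 254 usable)


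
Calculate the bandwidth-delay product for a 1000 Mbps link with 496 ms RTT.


BDP = bandwidth * RTT
= 1000 Mbps * 496 ms
= 1000 * 1e6 * 496 / 1000 bits
= 496000000 bits
= 62000000 bytes
= 60546.875 KB
BDP = 496000000 bits (62000000 bytes)


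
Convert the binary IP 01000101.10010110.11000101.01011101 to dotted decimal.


01000101 = 69
10010110 = 150
11000101 = 197
01011101 = 93
IP: 69.150.197.93


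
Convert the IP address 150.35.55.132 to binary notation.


150 = 10010110
35 = 00100011
55 = 00110111
132 = 10000100
Binary: 10010110.00100011.00110111.10000100


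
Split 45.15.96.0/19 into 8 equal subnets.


New prefix = 19 + 3 = 22
Each subnet has 1024 addresses
  45.15.96.0/22
  45.15.100.0/22
  45.15.104.0/22
  45.15.108.0/22
  45.15.112.0/22
  45.15.116.0/22
  45.15.120.0/22
  45.15.124.0/22
Subnets: 45.15.96.0/22, 45.15.100.0/22, 45.15.104.0/22, 45.15.108.0/22, 45.15.112.0/22, 45.15.116.0/22, 45.15.120.0/22, 45.15.124.0/22


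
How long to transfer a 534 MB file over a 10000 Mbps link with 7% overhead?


Effective throughput = 10000 * (1 - 7/100) = 9300 Mbps
File size in Mb = 534 * 8 = 4272 Mb
Time = 4272 / 9300
Time = 0.4594 seconds


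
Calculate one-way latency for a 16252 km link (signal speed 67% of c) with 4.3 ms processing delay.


Speed = 0.67 * 3e5 km/s = 201000 km/s
Propagation delay = 16252 / 201000 = 0.0809 s = 80.8557 ms
Processing delay = 4.3 ms
Total one-way latency = 85.1557 ms


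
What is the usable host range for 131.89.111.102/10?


Network: 131.64.0.0
Broadcast: 131.127.255.255
First usable = network + 1
Last usable = broadcast - 1
Range: 131.64.0.1 to 131.127.255.254


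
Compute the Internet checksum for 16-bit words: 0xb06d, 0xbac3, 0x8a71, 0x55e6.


Sum all words (with carry folding):
+ 0xb06d = 0xb06d
+ 0xbac3 = 0x6b31
+ 0x8a71 = 0xf5a2
+ 0x55e6 = 0x4b89
One's complement: ~0x4b89
Checksum = 0xb476


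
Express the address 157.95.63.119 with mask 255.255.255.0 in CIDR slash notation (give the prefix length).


Binary: 11111111.11111111.11111111.00000000
Count leading 1s
Prefix: /24


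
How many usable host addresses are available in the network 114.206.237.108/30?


Host bits = 32 - 30 = 2
Total addresses = 2^2 = 4
Usable = total - 2 (network and broadcast)
Usable hosts: 2


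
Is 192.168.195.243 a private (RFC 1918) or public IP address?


RFC 1918 private ranges:
  10.0.0.0/8 (10.0.0.0 - 10.255.255.255)
  172.16.0.0/12 (172.16.0.0 - 172.31.255.255)
  192.168.0.0/16 (192.168.0.0 - 192.168.255.255)
Private (in 192.168.0.0/16)


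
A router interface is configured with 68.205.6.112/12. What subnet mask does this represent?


/12 means 12 network bits, 20 host bits
Binary: 11111111111100000000000000000000
Mask: 255.240.0.0


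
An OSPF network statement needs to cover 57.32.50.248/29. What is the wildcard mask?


Subnet mask: 255.255.255.248
Wildcard = 255.255.255.255 - subnet mask
255 - 255 = 0
255 - 255 = 0
255 - 255 = 0
255 - 248 = 7
Wildcard: 0.0.0.7


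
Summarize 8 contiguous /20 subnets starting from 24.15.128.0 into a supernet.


Original prefix: /20
Number of subnets: 8 = 2^3
New prefix = 20 - 3 = 17
Supernet: 24.15.128.0/17


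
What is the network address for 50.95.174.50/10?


IP:   00110010.01011111.10101110.00110010
Mask: 11111111.11000000.00000000.00000000
AND operation:
Net:  00110010.01000000.00000000.00000000
Network: 50.64.0.0/10


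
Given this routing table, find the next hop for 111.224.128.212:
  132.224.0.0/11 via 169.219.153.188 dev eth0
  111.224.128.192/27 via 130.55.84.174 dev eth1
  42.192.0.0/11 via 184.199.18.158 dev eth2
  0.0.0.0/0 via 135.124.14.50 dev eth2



Longest prefix match for 111.224.128.212:
  /11 132.224.0.0: no
  /27 111.224.128.192: MATCH
  /11 42.192.0.0: no
  /0 0.0.0.0: MATCH
Selected: next-hop 130.55.84.174 via eth1 (matched /27)


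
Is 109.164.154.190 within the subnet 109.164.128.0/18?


Subnet network: 109.164.128.0
Test IP AND mask: 109.164.128.0
Yes, 109.164.154.190 is in 109.164.128.0/18


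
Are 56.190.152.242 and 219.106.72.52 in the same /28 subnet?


Mask: 255.255.255.240
56.190.152.242 AND mask = 56.190.152.240
219.106.72.52 AND mask = 219.106.72.48
No, different subnets (56.190.152.240 vs 219.106.72.48)


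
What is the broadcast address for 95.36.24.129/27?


Network: 95.36.24.128/27
Host bits = 5
Set all host bits to 1:
Broadcast: 95.36.24.159


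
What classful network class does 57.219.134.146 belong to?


First octet: 57
Binary: 00111001
0xxxxxxx -> Class A (1-126)
Class A, default mask 255.0.0.0 (/8)


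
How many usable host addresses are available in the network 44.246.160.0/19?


Host bits = 32 - 19 = 13
Total addresses = 2^13 = 8192
Usable = total - 2 (network and broadcast)
Usable hosts: 8190
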